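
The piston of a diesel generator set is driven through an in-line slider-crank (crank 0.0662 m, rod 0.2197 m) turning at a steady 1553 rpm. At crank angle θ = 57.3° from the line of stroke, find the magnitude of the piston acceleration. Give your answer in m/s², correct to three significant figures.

ω = 2π·1553/60 = 162.6 rad/s
x(θ) = r cosθ + √(L² − r² sin²θ); with ω constant, a = ω²·d²x/dθ².
d²x/dθ² = −r cosθ − r²(cos2θ)/√u − r⁴ sin²2θ/(4u^{3/2}),  u = L² − r² sin²θ = 0.0451647 m².
Substituting r = 0.0662 m, L = 0.2197 m, θ = 57.3°: d²x/dθ² = -0.027593 m.
a = ω²·d²x/dθ² = (162.6)²·(-0.027593) = -729.8 m/s²;  |a| = 729.8 m/s².

730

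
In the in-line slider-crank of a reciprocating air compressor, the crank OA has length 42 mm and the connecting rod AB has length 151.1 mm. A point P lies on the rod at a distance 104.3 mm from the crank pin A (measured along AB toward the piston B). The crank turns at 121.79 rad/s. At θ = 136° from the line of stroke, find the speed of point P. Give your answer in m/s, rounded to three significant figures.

3.26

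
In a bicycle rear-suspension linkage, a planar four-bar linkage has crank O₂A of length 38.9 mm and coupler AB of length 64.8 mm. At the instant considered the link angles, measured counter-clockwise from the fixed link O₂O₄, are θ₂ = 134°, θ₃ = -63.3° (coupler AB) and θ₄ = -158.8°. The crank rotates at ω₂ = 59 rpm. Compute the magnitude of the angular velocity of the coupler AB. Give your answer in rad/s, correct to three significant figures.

3.43

ω₂ = 6.178 rad/s (from 59 rpm).
Differentiating the loop-closure r₂e^{iθ₂}+r₃e^{iθ₃}=r₁+r₄e^{iθ₄} gives r₂ω₂e^{iθ₂}+r₃ω₃e^{iθ₃}=r₄ω₄e^{iθ₄}.
Eliminating the other unknown: ω₃ = r₂ω₂ sin(θ₄−θ₂) / [r₃ sin(θ₃−θ₄)].
Numerator sine = +0.92186; denominator sine = +0.99540.
Result = 0.0389·6.178·(+0.92186) / (0.0648·(+0.99540)) = +3.435 rad/s; magnitude 3.435 rad/s.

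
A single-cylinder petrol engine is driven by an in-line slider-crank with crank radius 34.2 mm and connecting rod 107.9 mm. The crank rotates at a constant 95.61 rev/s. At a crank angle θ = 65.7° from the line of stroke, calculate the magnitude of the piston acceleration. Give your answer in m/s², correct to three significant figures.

2440

ω = 2π·95.6 = 600.7 rad/s
x(θ) = r cosθ + √(L² − r² sin²θ); with ω constant, a = ω²·d²x/dθ².
d²x/dθ² = −r cosθ − r²(cos2θ)/√u − r⁴ sin²2θ/(4u^{3/2}),  u = L² − r² sin²θ = 0.0106708 m².
Substituting r = 0.0342 m, L = 0.1079 m, θ = 65.7°: d²x/dθ² = -0.0067605 m.
a = ω²·d²x/dθ² = (600.7)²·(-0.0067605) = -2439.7 m/s²;  |a| = 2439.7 m/s².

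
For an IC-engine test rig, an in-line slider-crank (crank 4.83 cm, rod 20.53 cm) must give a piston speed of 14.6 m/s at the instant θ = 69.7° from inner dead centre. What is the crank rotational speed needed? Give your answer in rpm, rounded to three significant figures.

For an in-line slider-crank, |v_piston| = rω|sinθ|·[1 + r cosθ/√(L² − r² sin²θ)].
With r = 0.0483 m, L = 0.2053 m, θ = 69.7°: the bracketed kinematic factor |dx/dθ| = 0.049091 m.
ω = v/|dx/dθ| = 14.6/0.049091 = 297.41 rad/s.
N = 60ω/(2π) = 2840 rpm.

2840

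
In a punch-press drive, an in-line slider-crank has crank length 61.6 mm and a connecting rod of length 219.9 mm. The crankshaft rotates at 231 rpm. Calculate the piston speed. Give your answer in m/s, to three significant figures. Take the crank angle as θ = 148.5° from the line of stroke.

0.591

ω = 2π·231/60 = 24.19 rad/s
For an in-line slider-crank, x = r cosθ + √(L² − r² sin²θ), so v = −rω sinθ·[1 + r cosθ/√(L² − r² sin²θ)].
With r = 0.0616 m, L = 0.2199 m, θ = 148.5°: √(L² − r² sin²θ) = 0.21753 m.
v = −0.0616·24.19·0.52250·[1 + 0.0616·-0.85264/0.21753] = -0.5906 m/s.
|v| = 0.5906 m/s.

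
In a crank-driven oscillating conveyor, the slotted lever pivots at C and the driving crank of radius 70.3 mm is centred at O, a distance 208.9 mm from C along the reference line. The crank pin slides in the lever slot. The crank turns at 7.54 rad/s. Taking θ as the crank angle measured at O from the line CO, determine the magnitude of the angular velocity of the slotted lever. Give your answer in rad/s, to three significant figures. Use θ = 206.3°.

ω = 7.54 rad/s
Crank pin A relative to C: A = (d + r cosθ, r sinθ); lever angle φ = atan2(r sinθ, d + r cosθ).
Differentiating tanφ: φ̇ = rω(d cosθ + r)/(d² + r² + 2dr cosθ).
d² + r² + 2dr cosθ = |CA|² = 0.0222503 m²;  d cosθ + r = -0.11698 m.
|ω_lever| = |0.0703·7.54·-0.11698| / 0.0222503 = 2.7867 rad/s.

2.79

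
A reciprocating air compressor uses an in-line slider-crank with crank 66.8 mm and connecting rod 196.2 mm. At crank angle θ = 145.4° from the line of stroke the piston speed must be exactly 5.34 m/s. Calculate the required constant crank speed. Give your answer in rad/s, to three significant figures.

For an in-line slider-crank, |v_piston| = rω|sinθ|·[1 + r cosθ/√(L² − r² sin²θ)].
With r = 0.0668 m, L = 0.1962 m, θ = 145.4°: the bracketed kinematic factor |dx/dθ| = 0.027097 m.
ω = v/|dx/dθ| = 5.34/0.027097 = 197.07 rad/s.

197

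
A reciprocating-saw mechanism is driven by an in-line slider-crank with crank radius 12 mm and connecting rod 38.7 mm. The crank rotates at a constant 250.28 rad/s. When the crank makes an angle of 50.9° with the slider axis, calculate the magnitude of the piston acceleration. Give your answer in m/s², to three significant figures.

431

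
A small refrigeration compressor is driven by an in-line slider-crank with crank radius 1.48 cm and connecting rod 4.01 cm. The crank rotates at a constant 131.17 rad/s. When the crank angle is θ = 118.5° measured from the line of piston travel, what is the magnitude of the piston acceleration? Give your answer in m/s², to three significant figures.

173

ω = 131.2 rad/s
x(θ) = r cosθ + √(L² − r² sin²θ); with ω constant, a = ω²·d²x/dθ².
d²x/dθ² = −r cosθ − r²(cos2θ)/√u − r⁴ sin²2θ/(4u^{3/2}),  u = L² − r² sin²θ = 0.00143884 m².
Substituting r = 0.0148 m, L = 0.0401 m, θ = 118.5°: d²x/dθ² = +0.010052 m.
a = ω²·d²x/dθ² = (131.2)²·(+0.010052) = +172.96 m/s²;  |a| = 172.96 m/s².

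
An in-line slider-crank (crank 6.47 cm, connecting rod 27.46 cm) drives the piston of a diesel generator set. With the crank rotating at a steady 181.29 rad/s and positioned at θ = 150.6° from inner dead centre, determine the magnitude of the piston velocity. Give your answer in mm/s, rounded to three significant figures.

4570

ω = 181.3 rad/s
For an in-line slider-crank, x = r cosθ + √(L² − r² sin²θ), so v = −rω sinθ·[1 + r cosθ/√(L² − r² sin²θ)].
With r = 0.0647 m, L = 0.2746 m, θ = 150.6°: √(L² − r² sin²θ) = 0.27276 m.
v = −0.0647·181.3·0.49090·[1 + 0.0647·-0.87121/0.27276] = -4.5681 m/s.
|v| = 4.5681 m/s = 4568.1 mm/s.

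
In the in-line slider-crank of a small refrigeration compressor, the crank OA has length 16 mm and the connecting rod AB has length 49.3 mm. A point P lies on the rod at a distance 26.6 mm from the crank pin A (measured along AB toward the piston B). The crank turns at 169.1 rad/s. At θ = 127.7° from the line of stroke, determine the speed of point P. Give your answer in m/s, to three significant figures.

2.05

ω = 169.1 rad/s.  Crank-pin speed |V_A| = rω = 2.7056 m/s, perpendicular to OA.
Rod angle: sinφ = −(r/L) sinθ ⇒ φ = -14.879°; ω_rod = −rω cosθ/√(L²−r²sin²θ) = +34.725 rad/s.
V_P = V_A + ω_rod × AP, with AP = 0.0266 m along the rod.
Components: V_Px = −rω sinθ − a·ω_rod·sinφ = -1.9035 m/s;  V_Py = rω cosθ + a·ω_rod·cosφ = -0.76183 m/s.
|V_P| = √(V_Px² + V_Py²) = 2.0503 m/s.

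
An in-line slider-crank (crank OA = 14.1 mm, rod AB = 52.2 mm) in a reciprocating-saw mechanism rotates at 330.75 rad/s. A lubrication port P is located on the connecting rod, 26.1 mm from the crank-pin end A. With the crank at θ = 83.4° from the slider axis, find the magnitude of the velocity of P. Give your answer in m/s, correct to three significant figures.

4.71

ω = 330.8 rad/s.  Crank-pin speed |V_A| = rω = 4.6636 m/s, perpendicular to OA.
Rod angle: sinφ = −(r/L) sinθ ⇒ φ = -15.565°; ω_rod = −rω cosθ/√(L²−r²sin²θ) = -10.659 rad/s.
V_P = V_A + ω_rod × AP, with AP = 0.0261 m along the rod.
Components: V_Px = −rω sinθ − a·ω_rod·sinφ = -4.7073 m/s;  V_Py = rω cosθ + a·ω_rod·cosφ = +0.26801 m/s.
|V_P| = √(V_Px² + V_Py²) = 4.7149 m/s.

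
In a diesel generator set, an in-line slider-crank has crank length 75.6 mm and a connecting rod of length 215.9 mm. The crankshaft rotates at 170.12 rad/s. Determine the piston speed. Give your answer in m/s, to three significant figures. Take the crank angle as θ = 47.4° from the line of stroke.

11.8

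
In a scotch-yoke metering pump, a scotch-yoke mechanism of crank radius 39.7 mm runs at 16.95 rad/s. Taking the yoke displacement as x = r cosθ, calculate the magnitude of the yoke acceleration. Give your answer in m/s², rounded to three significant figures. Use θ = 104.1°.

2.78

ω = 16.95 rad/s
x = r cosθ ⇒ ẍ = −rω² cosθ (ω constant).
|a| = rω²|cosθ| = 0.0397·(16.95)²·|cos 104.1°| = 2.7787 m/s².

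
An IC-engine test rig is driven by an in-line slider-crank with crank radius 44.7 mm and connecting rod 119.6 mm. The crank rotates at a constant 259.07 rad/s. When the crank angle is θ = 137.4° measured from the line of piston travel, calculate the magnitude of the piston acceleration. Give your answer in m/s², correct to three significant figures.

2070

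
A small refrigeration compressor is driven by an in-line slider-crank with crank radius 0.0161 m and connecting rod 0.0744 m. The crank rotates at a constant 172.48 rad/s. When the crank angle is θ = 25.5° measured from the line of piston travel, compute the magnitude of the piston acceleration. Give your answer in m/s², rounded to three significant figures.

499

ω = 172.5 rad/s
x(θ) = r cosθ + √(L² − r² sin²θ); with ω constant, a = ω²·d²x/dθ².
d²x/dθ² = −r cosθ − r²(cos2θ)/√u − r⁴ sin²2θ/(4u^{3/2}),  u = L² − r² sin²θ = 0.00548732 m².
Substituting r = 0.0161 m, L = 0.0744 m, θ = 25.5°: d²x/dθ² = -0.016759 m.
a = ω²·d²x/dθ² = (172.5)²·(-0.016759) = -498.56 m/s²;  |a| = 498.56 m/s².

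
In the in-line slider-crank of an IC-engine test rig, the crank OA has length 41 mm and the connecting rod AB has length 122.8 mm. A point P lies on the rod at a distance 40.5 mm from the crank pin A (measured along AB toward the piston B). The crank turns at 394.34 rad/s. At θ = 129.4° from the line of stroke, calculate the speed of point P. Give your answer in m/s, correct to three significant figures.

13.5

ω = 394.3 rad/s.  Crank-pin speed |V_A| = rω = 16.168 m/s, perpendicular to OA.
Rod angle: sinφ = −(r/L) sinθ ⇒ φ = -14.951°; ω_rod = −rω cosθ/√(L²−r²sin²θ) = +86.497 rad/s.
V_P = V_A + ω_rod × AP, with AP = 0.0405 m along the rod.
Components: V_Px = −rω sinθ − a·ω_rod·sinφ = -11.59 m/s;  V_Py = rω cosθ + a·ω_rod·cosφ = -6.8777 m/s.
|V_P| = √(V_Px² + V_Py²) = 13.477 m/s.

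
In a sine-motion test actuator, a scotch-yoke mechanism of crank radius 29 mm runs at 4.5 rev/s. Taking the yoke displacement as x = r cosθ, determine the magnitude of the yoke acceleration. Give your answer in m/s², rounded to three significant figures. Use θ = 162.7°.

ω = 28.27 rad/s (from 4.5 rev/s).
x = r cosθ ⇒ ẍ = −rω² cosθ (ω constant).
|a| = rω²|cosθ| = 0.029·(28.27)²·|cos 162.7°| = 22.135 m/s².

22.1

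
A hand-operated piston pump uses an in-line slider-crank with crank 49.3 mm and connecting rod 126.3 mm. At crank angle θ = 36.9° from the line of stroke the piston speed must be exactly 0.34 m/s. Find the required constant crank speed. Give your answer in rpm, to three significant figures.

For an in-line slider-crank, |v_piston| = rω|sinθ|·[1 + r cosθ/√(L² − r² sin²θ)].
With r = 0.0493 m, L = 0.1263 m, θ = 36.9°: the bracketed kinematic factor |dx/dθ| = 0.039105 m.
ω = v/|dx/dθ| = 0.34/0.039105 = 8.6945 rad/s.
N = 60ω/(2π) = 83.026 rpm.

83.0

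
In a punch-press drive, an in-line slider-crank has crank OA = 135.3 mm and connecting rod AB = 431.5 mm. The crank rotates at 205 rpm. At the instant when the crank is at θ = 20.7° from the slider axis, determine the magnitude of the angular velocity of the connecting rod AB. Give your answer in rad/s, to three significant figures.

ω = 21.47 rad/s (converted from 205 rpm).
The rod makes angle φ with the slider axis where L sinφ = r sinθ; differentiating, L cosφ·φ̇ = r ω cosθ.
L cosφ = √(L² − r² sin²θ) = 0.42884 m.
|ω_rod| = r ω |cosθ| / √(L² − r² sin²θ) = 0.1353·21.47·0.93544/0.42884 = 6.3358 rad/s.

6.34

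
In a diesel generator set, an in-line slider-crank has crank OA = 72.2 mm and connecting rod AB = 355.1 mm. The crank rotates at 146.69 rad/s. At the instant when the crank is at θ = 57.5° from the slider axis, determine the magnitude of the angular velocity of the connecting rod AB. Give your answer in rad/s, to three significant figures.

ω = 146.7 rad/s
The rod makes angle φ with the slider axis where L sinφ = r sinθ; differentiating, L cosφ·φ̇ = r ω cosθ.
L cosφ = √(L² − r² sin²θ) = 0.34984 m.
|ω_rod| = r ω |cosθ| / √(L² − r² sin²θ) = 0.0722·146.7·0.53730/0.34984 = 16.266 rad/s.

16.3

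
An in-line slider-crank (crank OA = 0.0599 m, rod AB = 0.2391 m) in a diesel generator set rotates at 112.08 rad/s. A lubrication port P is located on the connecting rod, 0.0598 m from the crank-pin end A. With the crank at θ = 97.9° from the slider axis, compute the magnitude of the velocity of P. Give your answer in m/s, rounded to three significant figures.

ω = 112.1 rad/s.  Crank-pin speed |V_A| = rω = 6.7136 m/s, perpendicular to OA.
Rod angle: sinφ = −(r/L) sinθ ⇒ φ = -14.368°; ω_rod = −rω cosθ/√(L²−r²sin²θ) = +3.9839 rad/s.
V_P = V_A + ω_rod × AP, with AP = 0.0598 m along the rod.
Components: V_Px = −rω sinθ − a·ω_rod·sinφ = -6.5908 m/s;  V_Py = rω cosθ + a·ω_rod·cosφ = -0.69196 m/s.
|V_P| = √(V_Px² + V_Py²) = 6.627 m/s.

6.63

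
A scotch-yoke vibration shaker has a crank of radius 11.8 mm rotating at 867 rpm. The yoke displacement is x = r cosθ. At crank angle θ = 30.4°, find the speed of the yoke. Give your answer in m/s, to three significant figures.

0.542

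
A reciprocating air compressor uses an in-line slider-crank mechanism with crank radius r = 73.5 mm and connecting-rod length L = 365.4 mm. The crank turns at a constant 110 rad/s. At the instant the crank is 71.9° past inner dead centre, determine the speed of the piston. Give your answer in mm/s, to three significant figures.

ω = 110 rad/s
For an in-line slider-crank, x = r cosθ + √(L² − r² sin²θ), so v = −rω sinθ·[1 + r cosθ/√(L² − r² sin²θ)].
With r = 0.0735 m, L = 0.3654 m, θ = 71.9°: √(L² − r² sin²θ) = 0.35866 m.
v = −0.0735·110·0.95052·[1 + 0.0735·0.31068/0.35866] = -8.1742 m/s.
|v| = 8.1742 m/s = 8174.2 mm/s.

8170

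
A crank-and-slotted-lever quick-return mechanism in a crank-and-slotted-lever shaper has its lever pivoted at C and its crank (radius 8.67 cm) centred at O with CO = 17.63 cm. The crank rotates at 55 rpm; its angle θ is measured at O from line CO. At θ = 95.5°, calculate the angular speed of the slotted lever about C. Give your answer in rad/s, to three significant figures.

ω = 5.76 rad/s (from 55 rpm).
Crank pin A relative to C: A = (d + r cosθ, r sinθ); lever angle φ = atan2(r sinθ, d + r cosθ).
Differentiating tanφ: φ̇ = rω(d cosθ + r)/(d² + r² + 2dr cosθ).
d² + r² + 2dr cosθ = |CA|² = 0.0356685 m²;  d cosθ + r = +0.069802 m.
|ω_lever| = |0.0867·5.76·+0.069802| / 0.0356685 = 0.97723 rad/s.

0.977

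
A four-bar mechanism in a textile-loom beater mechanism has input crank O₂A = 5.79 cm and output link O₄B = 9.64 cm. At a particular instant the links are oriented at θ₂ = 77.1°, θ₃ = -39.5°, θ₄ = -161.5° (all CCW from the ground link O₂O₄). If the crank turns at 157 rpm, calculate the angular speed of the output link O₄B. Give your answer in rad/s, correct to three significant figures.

10.4

ω₂ = 16.44 rad/s (from 157 rpm).
Differentiating the loop-closure r₂e^{iθ₂}+r₃e^{iθ₃}=r₁+r₄e^{iθ₄} gives r₂ω₂e^{iθ₂}+r₃ω₃e^{iθ₃}=r₄ω₄e^{iθ₄}.
Eliminating the other unknown: ω₄ = r₂ω₂ sin(θ₂−θ₃) / [r₄ sin(θ₄−θ₃)].
Numerator sine = +0.89415; denominator sine = -0.84805.
Result = 0.0579·16.44·(+0.89415) / (0.0964·(-0.84805)) = -10.412 rad/s; magnitude 10.412 rad/s.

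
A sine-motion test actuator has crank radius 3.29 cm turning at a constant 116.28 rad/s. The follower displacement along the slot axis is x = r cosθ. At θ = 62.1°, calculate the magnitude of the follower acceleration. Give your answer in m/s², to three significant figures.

208

ω = 116.3 rad/s
x = r cosθ ⇒ ẍ = −rω² cosθ (ω constant).
|a| = rω²|cosθ| = 0.0329·(116.3)²·|cos 62.1°| = 208.15 m/s².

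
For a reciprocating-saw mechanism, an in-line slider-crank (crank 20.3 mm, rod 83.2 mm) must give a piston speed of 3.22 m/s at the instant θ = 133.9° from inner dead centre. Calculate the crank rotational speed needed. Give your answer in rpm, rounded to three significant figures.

2540

For an in-line slider-crank, |v_piston| = rω|sinθ|·[1 + r cosθ/√(L² − r² sin²θ)].
With r = 0.0203 m, L = 0.0832 m, θ = 133.9°: the bracketed kinematic factor |dx/dθ| = 0.012113 m.
ω = v/|dx/dθ| = 3.22/0.012113 = 265.82 rad/s.
N = 60ω/(2π) = 2538.4 rpm.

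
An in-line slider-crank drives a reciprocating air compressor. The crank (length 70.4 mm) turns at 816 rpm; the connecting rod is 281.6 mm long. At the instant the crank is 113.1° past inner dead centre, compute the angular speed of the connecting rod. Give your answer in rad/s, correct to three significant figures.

8.61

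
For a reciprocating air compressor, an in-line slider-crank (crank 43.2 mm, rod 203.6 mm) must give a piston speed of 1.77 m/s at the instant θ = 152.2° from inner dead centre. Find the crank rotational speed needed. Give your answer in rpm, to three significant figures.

For an in-line slider-crank, |v_piston| = rω|sinθ|·[1 + r cosθ/√(L² − r² sin²θ)].
With r = 0.0432 m, L = 0.2036 m, θ = 152.2°: the bracketed kinematic factor |dx/dθ| = 0.016348 m.
ω = v/|dx/dθ| = 1.77/0.016348 = 108.27 rad/s.
N = 60ω/(2π) = 1033.9 rpm.

1030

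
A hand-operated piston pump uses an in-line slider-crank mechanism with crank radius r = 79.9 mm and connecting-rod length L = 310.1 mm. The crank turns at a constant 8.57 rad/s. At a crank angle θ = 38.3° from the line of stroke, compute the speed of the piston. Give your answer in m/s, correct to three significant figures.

ω = 8.57 rad/s
For an in-line slider-crank, x = r cosθ + √(L² − r² sin²θ), so v = −rω sinθ·[1 + r cosθ/√(L² − r² sin²θ)].
With r = 0.0799 m, L = 0.3101 m, θ = 38.3°: √(L² − r² sin²θ) = 0.30612 m.
v = −0.0799·8.57·0.61978·[1 + 0.0799·0.78478/0.30612] = -0.51132 m/s.
|v| = 0.51132 m/s.

0.511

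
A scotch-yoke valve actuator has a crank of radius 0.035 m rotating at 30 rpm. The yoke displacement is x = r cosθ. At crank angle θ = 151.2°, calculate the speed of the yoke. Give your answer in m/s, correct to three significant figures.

ω = 3.142 rad/s (from 30 rpm).
x = r cosθ ⇒ ẋ = −rω sinθ.
|v| = rω|sinθ| = 0.035·3.142·|sin 151.2°| = 0.052972 m/s.

0.0530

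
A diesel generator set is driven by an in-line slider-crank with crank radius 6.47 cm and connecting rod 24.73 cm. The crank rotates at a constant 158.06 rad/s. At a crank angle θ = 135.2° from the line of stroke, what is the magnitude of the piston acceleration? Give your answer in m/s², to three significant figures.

ω = 158.1 rad/s
x(θ) = r cosθ + √(L² − r² sin²θ); with ω constant, a = ω²·d²x/dθ².
d²x/dθ² = −r cosθ − r²(cos2θ)/√u − r⁴ sin²2θ/(4u^{3/2}),  u = L² − r² sin²θ = 0.0590789 m².
Substituting r = 0.0647 m, L = 0.2473 m, θ = 135.2°: d²x/dθ² = +0.045484 m.
a = ω²·d²x/dθ² = (158.1)²·(+0.045484) = +1136.3 m/s²;  |a| = 1136.3 m/s².

1140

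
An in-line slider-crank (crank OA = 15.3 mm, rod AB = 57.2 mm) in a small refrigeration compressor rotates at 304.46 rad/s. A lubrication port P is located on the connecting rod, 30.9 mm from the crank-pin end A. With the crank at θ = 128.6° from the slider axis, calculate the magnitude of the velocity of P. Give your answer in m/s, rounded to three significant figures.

3.56

ω = 304.5 rad/s.  Crank-pin speed |V_A| = rω = 4.6582 m/s, perpendicular to OA.
Rod angle: sinφ = −(r/L) sinθ ⇒ φ = -12.066°; ω_rod = −rω cosθ/√(L²−r²sin²θ) = +51.955 rad/s.
V_P = V_A + ω_rod × AP, with AP = 0.0309 m along the rod.
Components: V_Px = −rω sinθ − a·ω_rod·sinφ = -3.3049 m/s;  V_Py = rω cosθ + a·ω_rod·cosφ = -1.3362 m/s.
|V_P| = √(V_Px² + V_Py²) = 3.5648 m/s.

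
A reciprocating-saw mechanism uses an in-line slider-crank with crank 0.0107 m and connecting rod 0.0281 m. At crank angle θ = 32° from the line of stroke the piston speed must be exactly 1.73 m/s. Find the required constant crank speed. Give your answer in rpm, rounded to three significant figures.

2190

For an in-line slider-crank, |v_piston| = rω|sinθ|·[1 + r cosθ/√(L² − r² sin²θ)].
With r = 0.0107 m, L = 0.0281 m, θ = 32°: the bracketed kinematic factor |dx/dθ| = 0.0075396 m.
ω = v/|dx/dθ| = 1.73/0.0075396 = 229.46 rad/s.
N = 60ω/(2π) = 2191.1 rpm.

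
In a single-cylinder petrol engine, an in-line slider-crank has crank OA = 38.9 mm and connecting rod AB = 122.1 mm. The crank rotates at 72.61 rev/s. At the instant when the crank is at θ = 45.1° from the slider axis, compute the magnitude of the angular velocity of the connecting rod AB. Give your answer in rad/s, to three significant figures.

105

ω = 456.2 rad/s (converted from 72.61 rev/s).
The rod makes angle φ with the slider axis where L sinφ = r sinθ; differentiating, L cosφ·φ̇ = r ω cosθ.
L cosφ = √(L² − r² sin²θ) = 0.11895 m.
|ω_rod| = r ω |cosθ| / √(L² − r² sin²θ) = 0.0389·456.2·0.70587/0.11895 = 105.31 rad/s.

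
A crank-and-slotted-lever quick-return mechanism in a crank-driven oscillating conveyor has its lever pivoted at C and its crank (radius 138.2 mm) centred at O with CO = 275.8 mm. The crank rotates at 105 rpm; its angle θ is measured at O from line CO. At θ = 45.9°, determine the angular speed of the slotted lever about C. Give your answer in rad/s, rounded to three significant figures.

3.38

ω = 11 rad/s (from 105 rpm).
Crank pin A relative to C: A = (d + r cosθ, r sinθ); lever angle φ = atan2(r sinθ, d + r cosθ).
Differentiating tanφ: φ̇ = rω(d cosθ + r)/(d² + r² + 2dr cosθ).
d² + r² + 2dr cosθ = |CA|² = 0.148215 m²;  d cosθ + r = +0.33013 m.
|ω_lever| = |0.1382·11·+0.33013| / 0.148215 = 3.3847 rad/s.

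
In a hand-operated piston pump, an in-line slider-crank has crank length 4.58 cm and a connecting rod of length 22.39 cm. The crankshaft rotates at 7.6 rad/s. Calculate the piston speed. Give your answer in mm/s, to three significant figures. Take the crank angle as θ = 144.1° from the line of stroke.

ω = 7.6 rad/s
For an in-line slider-crank, x = r cosθ + √(L² − r² sin²θ), so v = −rω sinθ·[1 + r cosθ/√(L² − r² sin²θ)].
With r = 0.0458 m, L = 0.2239 m, θ = 144.1°: √(L² − r² sin²θ) = 0.22228 m.
v = −0.0458·7.6·0.58637·[1 + 0.0458·-0.81004/0.22228] = -0.17004 m/s.
|v| = 0.17004 m/s = 170.04 mm/s.

170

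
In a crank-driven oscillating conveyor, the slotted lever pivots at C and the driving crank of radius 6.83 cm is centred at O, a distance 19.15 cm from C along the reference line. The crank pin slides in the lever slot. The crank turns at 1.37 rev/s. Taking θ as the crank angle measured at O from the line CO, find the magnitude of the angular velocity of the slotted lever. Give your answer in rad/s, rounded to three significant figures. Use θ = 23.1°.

ω = 8.608 rad/s (from 1.37 rev/s).
Crank pin A relative to C: A = (d + r cosθ, r sinθ); lever angle φ = atan2(r sinθ, d + r cosθ).
Differentiating tanφ: φ̇ = rω(d cosθ + r)/(d² + r² + 2dr cosθ).
d² + r² + 2dr cosθ = |CA|² = 0.0653987 m²;  d cosθ + r = +0.24445 m.
|ω_lever| = |0.0683·8.608·+0.24445| / 0.0653987 = 2.1975 rad/s.

2.20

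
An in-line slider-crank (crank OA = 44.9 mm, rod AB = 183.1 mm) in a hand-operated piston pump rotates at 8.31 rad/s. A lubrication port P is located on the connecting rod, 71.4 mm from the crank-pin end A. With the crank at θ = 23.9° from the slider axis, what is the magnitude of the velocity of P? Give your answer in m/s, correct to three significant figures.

0.265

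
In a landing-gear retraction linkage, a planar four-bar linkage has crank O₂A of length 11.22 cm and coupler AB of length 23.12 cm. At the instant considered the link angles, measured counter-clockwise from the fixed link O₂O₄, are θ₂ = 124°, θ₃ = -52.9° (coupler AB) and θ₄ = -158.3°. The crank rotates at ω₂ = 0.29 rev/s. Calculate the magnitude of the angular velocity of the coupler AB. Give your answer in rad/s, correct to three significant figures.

0.896

ω₂ = 1.822 rad/s (from 0.29 rev/s).
Differentiating the loop-closure r₂e^{iθ₂}+r₃e^{iθ₃}=r₁+r₄e^{iθ₄} gives r₂ω₂e^{iθ₂}+r₃ω₃e^{iθ₃}=r₄ω₄e^{iθ₄}.
Eliminating the other unknown: ω₃ = r₂ω₂ sin(θ₄−θ₂) / [r₃ sin(θ₃−θ₄)].
Numerator sine = +0.97705; denominator sine = +0.96410.
Result = 0.1122·1.822·(+0.97705) / (0.2312·(+0.96410)) = +0.89614 rad/s; magnitude 0.89614 rad/s.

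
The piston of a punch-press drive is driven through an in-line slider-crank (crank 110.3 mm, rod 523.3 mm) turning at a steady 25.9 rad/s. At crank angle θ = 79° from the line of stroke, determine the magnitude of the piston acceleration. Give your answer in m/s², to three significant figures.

0.636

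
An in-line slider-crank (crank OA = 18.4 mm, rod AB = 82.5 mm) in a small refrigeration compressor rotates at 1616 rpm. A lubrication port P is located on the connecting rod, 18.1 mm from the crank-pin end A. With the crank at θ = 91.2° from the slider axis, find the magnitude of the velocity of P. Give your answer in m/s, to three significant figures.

3.11

ω = 169.2 rad/s.  Crank-pin speed |V_A| = rω = 3.1138 m/s, perpendicular to OA.
Rod angle: sinφ = −(r/L) sinθ ⇒ φ = -12.884°; ω_rod = −rω cosθ/√(L²−r²sin²θ) = +0.81084 rad/s.
V_P = V_A + ω_rod × AP, with AP = 0.0181 m along the rod.
Components: V_Px = −rω sinθ − a·ω_rod·sinφ = -3.1098 m/s;  V_Py = rω cosθ + a·ω_rod·cosφ = -0.050903 m/s.
|V_P| = √(V_Px² + V_Py²) = 3.1102 m/s.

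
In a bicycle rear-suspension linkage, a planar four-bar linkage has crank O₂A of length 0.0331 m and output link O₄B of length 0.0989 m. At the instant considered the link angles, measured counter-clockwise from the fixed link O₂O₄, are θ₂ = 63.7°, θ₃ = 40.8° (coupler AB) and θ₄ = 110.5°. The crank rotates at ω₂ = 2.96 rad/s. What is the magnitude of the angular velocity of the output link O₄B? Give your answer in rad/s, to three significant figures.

ω₂ = 2.96 rad/s
Differentiating the loop-closure r₂e^{iθ₂}+r₃e^{iθ₃}=r₁+r₄e^{iθ₄} gives r₂ω₂e^{iθ₂}+r₃ω₃e^{iθ₃}=r₄ω₄e^{iθ₄}.
Eliminating the other unknown: ω₄ = r₂ω₂ sin(θ₂−θ₃) / [r₄ sin(θ₄−θ₃)].
Numerator sine = +0.38912; denominator sine = +0.93789.
Result = 0.0331·2.96·(+0.38912) / (0.0989·(+0.93789)) = +0.41102 rad/s; magnitude 0.41102 rad/s.

0.411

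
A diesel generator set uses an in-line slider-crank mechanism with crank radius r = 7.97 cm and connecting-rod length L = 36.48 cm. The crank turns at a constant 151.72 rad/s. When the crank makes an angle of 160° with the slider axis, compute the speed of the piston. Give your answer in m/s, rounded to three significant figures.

ω = 151.7 rad/s
For an in-line slider-crank, x = r cosθ + √(L² − r² sin²θ), so v = −rω sinθ·[1 + r cosθ/√(L² − r² sin²θ)].
With r = 0.0797 m, L = 0.3648 m, θ = 160°: √(L² − r² sin²θ) = 0.36378 m.
v = −0.0797·151.7·0.34202·[1 + 0.0797·-0.93969/0.36378] = -3.2843 m/s.
|v| = 3.2843 m/s.

3.28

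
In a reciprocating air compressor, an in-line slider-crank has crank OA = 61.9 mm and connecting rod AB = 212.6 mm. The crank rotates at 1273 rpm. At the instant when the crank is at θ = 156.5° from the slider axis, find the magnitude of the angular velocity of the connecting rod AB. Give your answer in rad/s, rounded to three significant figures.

ω = 133.3 rad/s (converted from 1273 rpm).
The rod makes angle φ with the slider axis where L sinφ = r sinθ; differentiating, L cosφ·φ̇ = r ω cosθ.
L cosφ = √(L² − r² sin²θ) = 0.21116 m.
|ω_rod| = r ω |cosθ| / √(L² − r² sin²θ) = 0.0619·133.3·0.91706/0.21116 = 35.837 rad/s.

35.8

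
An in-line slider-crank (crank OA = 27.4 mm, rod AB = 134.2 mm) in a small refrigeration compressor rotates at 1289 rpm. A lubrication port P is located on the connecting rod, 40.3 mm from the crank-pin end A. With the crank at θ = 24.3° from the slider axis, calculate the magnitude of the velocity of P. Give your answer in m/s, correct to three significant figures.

2.85

ω = 135 rad/s.  Crank-pin speed |V_A| = rω = 3.6986 m/s, perpendicular to OA.
Rod angle: sinφ = −(r/L) sinθ ⇒ φ = -4.820°; ω_rod = −rω cosθ/√(L²−r²sin²θ) = -25.207 rad/s.
V_P = V_A + ω_rod × AP, with AP = 0.0403 m along the rod.
Components: V_Px = −rω sinθ − a·ω_rod·sinφ = -1.6074 m/s;  V_Py = rω cosθ + a·ω_rod·cosφ = +2.3586 m/s.
|V_P| = √(V_Px² + V_Py²) = 2.8542 m/s.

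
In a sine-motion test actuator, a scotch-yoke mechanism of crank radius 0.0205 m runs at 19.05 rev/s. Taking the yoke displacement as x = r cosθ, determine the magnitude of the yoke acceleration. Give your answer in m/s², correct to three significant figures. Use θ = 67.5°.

ω = 119.7 rad/s (from 19.05 rev/s).
x = r cosθ ⇒ ẍ = −rω² cosθ (ω constant).
|a| = rω²|cosθ| = 0.0205·(119.7)²·|cos 67.5°| = 112.39 m/s².

112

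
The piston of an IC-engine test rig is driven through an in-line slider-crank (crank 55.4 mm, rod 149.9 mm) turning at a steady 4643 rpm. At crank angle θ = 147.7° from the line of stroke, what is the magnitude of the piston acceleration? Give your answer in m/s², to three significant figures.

ω = 2π·4643/60 = 486.2 rad/s
x(θ) = r cosθ + √(L² − r² sin²θ); with ω constant, a = ω²·d²x/dθ².
d²x/dθ² = −r cosθ − r²(cos2θ)/√u − r⁴ sin²2θ/(4u^{3/2}),  u = L² − r² sin²θ = 0.0215937 m².
Substituting r = 0.0554 m, L = 0.1499 m, θ = 147.7°: d²x/dθ² = +0.037263 m.
a = ω²·d²x/dθ² = (486.2)²·(+0.037263) = +8809.2 m/s²;  |a| = 8809.2 m/s².

8810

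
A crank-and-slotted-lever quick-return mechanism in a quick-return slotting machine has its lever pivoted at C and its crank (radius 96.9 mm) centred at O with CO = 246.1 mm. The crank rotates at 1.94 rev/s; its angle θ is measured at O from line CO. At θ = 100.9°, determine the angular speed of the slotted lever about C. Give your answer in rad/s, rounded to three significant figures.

ω = 12.19 rad/s (from 1.94 rev/s).
Crank pin A relative to C: A = (d + r cosθ, r sinθ); lever angle φ = atan2(r sinθ, d + r cosθ).
Differentiating tanφ: φ̇ = rω(d cosθ + r)/(d² + r² + 2dr cosθ).
d² + r² + 2dr cosθ = |CA|² = 0.0609361 m²;  d cosθ + r = +0.050364 m.
|ω_lever| = |0.0969·12.19·+0.050364| / 0.0609361 = 0.97622 rad/s.

0.976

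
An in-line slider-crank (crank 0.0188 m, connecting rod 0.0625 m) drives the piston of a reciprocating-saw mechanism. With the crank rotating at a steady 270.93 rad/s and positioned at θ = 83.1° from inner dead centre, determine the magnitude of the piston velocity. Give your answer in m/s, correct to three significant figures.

ω = 270.9 rad/s
For an in-line slider-crank, x = r cosθ + √(L² − r² sin²θ), so v = −rω sinθ·[1 + r cosθ/√(L² − r² sin²θ)].
With r = 0.0188 m, L = 0.0625 m, θ = 83.1°: √(L² − r² sin²θ) = 0.059648 m.
v = −0.0188·270.9·0.99276·[1 + 0.0188·0.12014/0.059648] = -5.2481 m/s.
|v| = 5.2481 m/s.

5.25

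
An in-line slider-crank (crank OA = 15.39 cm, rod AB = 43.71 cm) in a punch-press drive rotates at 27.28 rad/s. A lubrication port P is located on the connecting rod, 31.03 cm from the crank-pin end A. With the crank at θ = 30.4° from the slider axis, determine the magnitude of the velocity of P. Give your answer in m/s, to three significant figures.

ω = 27.28 rad/s.  Crank-pin speed |V_A| = rω = 4.1984 m/s, perpendicular to OA.
Rod angle: sinφ = −(r/L) sinθ ⇒ φ = -10.263°; ω_rod = −rω cosθ/√(L²−r²sin²θ) = -8.4192 rad/s.
V_P = V_A + ω_rod × AP, with AP = 0.3103 m along the rod.
Components: V_Px = −rω sinθ − a·ω_rod·sinφ = -2.59 m/s;  V_Py = rω cosθ + a·ω_rod·cosφ = +1.0505 m/s.
|V_P| = √(V_Px² + V_Py²) = 2.7949 m/s.

2.79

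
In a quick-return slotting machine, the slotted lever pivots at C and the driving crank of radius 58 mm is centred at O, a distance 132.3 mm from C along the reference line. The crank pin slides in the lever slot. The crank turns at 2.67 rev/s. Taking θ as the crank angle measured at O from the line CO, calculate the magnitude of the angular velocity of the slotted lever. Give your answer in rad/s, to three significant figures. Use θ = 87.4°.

2.89

ω = 16.78 rad/s (from 2.67 rev/s).
Crank pin A relative to C: A = (d + r cosθ, r sinθ); lever angle φ = atan2(r sinθ, d + r cosθ).
Differentiating tanφ: φ̇ = rω(d cosθ + r)/(d² + r² + 2dr cosθ).
d² + r² + 2dr cosθ = |CA|² = 0.0215635 m²;  d cosθ + r = +0.064002 m.
|ω_lever| = |0.058·16.78·+0.064002| / 0.0215635 = 2.888 rad/s.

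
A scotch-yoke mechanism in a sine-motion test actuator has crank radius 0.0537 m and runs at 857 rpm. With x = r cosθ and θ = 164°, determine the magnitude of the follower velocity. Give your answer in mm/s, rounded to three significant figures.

1330

ω = 89.74 rad/s (from 857 rpm).
x = r cosθ ⇒ ẋ = −rω sinθ.
|v| = rω|sinθ| = 0.0537·89.74·|sin 164°| = 1.3284 m/s = 1328.4 mm/s.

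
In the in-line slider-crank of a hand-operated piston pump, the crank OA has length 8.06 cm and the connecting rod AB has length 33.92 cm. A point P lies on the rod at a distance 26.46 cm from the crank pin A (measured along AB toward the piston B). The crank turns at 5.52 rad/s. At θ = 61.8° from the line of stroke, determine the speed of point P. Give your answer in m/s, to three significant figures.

ω = 5.52 rad/s.  Crank-pin speed |V_A| = rω = 0.44491 m/s, perpendicular to OA.
Rod angle: sinφ = −(r/L) sinθ ⇒ φ = -12.088°; ω_rod = −rω cosθ/√(L²−r²sin²θ) = -0.63388 rad/s.
V_P = V_A + ω_rod × AP, with AP = 0.2646 m along the rod.
Components: V_Px = −rω sinθ − a·ω_rod·sinφ = -0.42723 m/s;  V_Py = rω cosθ + a·ω_rod·cosφ = +0.046239 m/s.
|V_P| = √(V_Px² + V_Py²) = 0.42972 m/s.

0.430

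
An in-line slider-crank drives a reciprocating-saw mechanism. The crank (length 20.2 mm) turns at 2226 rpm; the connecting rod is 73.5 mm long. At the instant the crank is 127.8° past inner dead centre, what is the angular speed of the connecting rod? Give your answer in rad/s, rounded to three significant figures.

40.2

ω = 233.1 rad/s (converted from 2226 rpm).
The rod makes angle φ with the slider axis where L sinφ = r sinθ; differentiating, L cosφ·φ̇ = r ω cosθ.
L cosφ = √(L² − r² sin²θ) = 0.071746 m.
|ω_rod| = r ω |cosθ| / √(L² − r² sin²θ) = 0.0202·233.1·0.61291/0.071746 = 40.226 rad/s.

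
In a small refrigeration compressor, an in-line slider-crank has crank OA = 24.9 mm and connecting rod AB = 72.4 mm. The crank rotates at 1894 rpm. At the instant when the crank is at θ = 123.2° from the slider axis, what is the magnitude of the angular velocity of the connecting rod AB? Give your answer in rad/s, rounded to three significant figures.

39.0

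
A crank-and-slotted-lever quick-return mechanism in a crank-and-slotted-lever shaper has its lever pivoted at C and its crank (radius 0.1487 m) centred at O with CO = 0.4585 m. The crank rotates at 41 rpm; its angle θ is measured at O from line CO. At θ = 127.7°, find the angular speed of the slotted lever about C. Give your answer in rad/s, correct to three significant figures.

0.564

ω = 4.294 rad/s (from 41 rpm).
Crank pin A relative to C: A = (d + r cosθ, r sinθ); lever angle φ = atan2(r sinθ, d + r cosθ).
Differentiating tanφ: φ̇ = rω(d cosθ + r)/(d² + r² + 2dr cosθ).
d² + r² + 2dr cosθ = |CA|² = 0.148947 m²;  d cosθ + r = -0.13169 m.
|ω_lever| = |0.1487·4.294·-0.13169| / 0.148947 = 0.56445 rad/s.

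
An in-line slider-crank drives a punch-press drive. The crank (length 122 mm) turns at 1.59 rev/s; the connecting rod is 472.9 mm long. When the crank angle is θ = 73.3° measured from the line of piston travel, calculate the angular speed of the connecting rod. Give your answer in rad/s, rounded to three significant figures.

ω = 9.99 rad/s (converted from 1.59 rev/s).
The rod makes angle φ with the slider axis where L sinφ = r sinθ; differentiating, L cosφ·φ̇ = r ω cosθ.
L cosφ = √(L² − r² sin²θ) = 0.45824 m.
|ω_rod| = r ω |cosθ| / √(L² − r² sin²θ) = 0.122·9.99·0.28736/0.45824 = 0.76432 rad/s.

0.764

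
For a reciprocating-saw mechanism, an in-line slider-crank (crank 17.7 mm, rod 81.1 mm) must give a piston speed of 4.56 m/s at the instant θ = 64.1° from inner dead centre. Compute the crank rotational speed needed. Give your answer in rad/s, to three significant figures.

For an in-line slider-crank, |v_piston| = rω|sinθ|·[1 + r cosθ/√(L² − r² sin²θ)].
With r = 0.0177 m, L = 0.0811 m, θ = 64.1°: the bracketed kinematic factor |dx/dθ| = 0.01747 m.
ω = v/|dx/dθ| = 4.56/0.01747 = 261.02 rad/s.

261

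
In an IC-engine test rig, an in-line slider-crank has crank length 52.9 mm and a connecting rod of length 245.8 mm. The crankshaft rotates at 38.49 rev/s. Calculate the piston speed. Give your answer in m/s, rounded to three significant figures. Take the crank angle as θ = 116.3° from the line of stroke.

10.4

ω = 2π·38.5 = 241.8 rad/s
For an in-line slider-crank, x = r cosθ + √(L² − r² sin²θ), so v = −rω sinθ·[1 + r cosθ/√(L² − r² sin²θ)].
With r = 0.0529 m, L = 0.2458 m, θ = 116.3°: √(L² − r² sin²θ) = 0.24118 m.
v = −0.0529·241.8·0.89649·[1 + 0.0529·-0.44307/0.24118] = -10.354 m/s.
|v| = 10.354 m/s.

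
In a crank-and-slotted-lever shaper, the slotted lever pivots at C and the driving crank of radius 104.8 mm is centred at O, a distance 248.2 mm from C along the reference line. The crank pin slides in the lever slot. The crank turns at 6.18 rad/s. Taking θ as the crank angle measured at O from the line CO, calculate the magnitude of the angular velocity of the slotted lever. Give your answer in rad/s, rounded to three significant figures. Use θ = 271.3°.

0.970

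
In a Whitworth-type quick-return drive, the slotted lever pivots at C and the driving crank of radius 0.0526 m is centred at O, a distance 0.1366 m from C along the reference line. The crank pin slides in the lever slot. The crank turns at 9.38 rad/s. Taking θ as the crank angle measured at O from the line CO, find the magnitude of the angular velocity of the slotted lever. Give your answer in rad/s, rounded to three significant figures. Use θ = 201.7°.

ω = 9.38 rad/s
Crank pin A relative to C: A = (d + r cosθ, r sinθ); lever angle φ = atan2(r sinθ, d + r cosθ).
Differentiating tanφ: φ̇ = rω(d cosθ + r)/(d² + r² + 2dr cosθ).
d² + r² + 2dr cosθ = |CA|² = 0.00807439 m²;  d cosθ + r = -0.07432 m.
|ω_lever| = |0.0526·9.38·-0.07432| / 0.00807439 = 4.5413 rad/s.

4.54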